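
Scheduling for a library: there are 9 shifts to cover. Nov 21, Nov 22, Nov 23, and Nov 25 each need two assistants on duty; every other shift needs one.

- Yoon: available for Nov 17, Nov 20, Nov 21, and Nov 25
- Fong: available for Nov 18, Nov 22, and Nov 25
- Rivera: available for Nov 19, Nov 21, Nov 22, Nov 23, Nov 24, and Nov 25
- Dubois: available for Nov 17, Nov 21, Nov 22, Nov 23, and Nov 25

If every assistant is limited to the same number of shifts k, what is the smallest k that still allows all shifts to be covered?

4

With 4 assistants and 13 worker-slots to fill, someone must work at least ⌈13/4⌉ = 4 shifts, so k ≥ 4.
k = 4 works: Nov 17→Yoon, Nov 18→Fong, Nov 19→Rivera, Nov 20→Yoon, Nov 21→Yoon+Rivera, Nov 22→Fong+Dubois, Nov 23→Rivera+Dubois, Nov 24→Rivera, Nov 25→Yoon+Fong.
Loads: Yoon 4, Fong 3, Rivera 4, Dubois 2 — all ≤ 4.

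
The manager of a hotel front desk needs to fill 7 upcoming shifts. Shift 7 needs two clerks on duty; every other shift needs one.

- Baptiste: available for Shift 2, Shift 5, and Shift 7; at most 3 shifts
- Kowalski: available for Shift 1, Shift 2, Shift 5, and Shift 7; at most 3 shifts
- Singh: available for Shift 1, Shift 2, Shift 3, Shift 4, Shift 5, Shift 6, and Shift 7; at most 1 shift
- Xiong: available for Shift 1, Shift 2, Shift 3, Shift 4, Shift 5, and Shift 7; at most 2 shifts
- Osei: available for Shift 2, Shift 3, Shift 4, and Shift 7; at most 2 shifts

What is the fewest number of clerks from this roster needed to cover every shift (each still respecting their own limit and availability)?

8 slots to fill and no one can take more than 3, so at least ⌈8/3⌉ = 3 clerks are needed.
No set of 3 clerks can cover every shift (each such set leaves at least one shift with no one available or exceeds a cap).
Baptiste, Kowalski, Singh, and Xiong alone can cover everything: Shift 1→Kowalski, Shift 2→Baptiste, Shift 3→Xiong, Shift 4→Xiong, Shift 5→Baptiste, Shift 6→Singh, Shift 7→Baptiste+Kowalski.

4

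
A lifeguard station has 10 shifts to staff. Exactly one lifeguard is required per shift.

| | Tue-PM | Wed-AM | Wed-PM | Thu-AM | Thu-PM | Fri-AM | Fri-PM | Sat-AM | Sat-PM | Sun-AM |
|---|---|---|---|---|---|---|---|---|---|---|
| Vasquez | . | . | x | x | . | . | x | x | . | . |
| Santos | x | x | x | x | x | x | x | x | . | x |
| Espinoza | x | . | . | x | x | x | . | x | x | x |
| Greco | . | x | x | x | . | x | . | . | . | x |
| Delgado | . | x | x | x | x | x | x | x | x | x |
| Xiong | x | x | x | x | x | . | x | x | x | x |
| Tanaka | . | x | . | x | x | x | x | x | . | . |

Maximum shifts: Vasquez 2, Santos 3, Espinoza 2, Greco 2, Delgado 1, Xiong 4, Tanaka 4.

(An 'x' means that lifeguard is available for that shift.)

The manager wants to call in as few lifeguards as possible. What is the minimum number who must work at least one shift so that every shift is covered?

3

10 slots to fill and no one can take more than 4, so at least ⌈10/4⌉ = 3 lifeguards are needed.
Vasquez, Xiong, and Tanaka alone can cover everything: Tue-PM→Xiong, Wed-AM→Xiong, Wed-PM→Vasquez, Thu-AM→Vasquez, Thu-PM→Tanaka, Fri-AM→Tanaka, Fri-PM→Tanaka, Sat-AM→Tanaka, Sat-PM→Xiong, Sun-AM→Xiong.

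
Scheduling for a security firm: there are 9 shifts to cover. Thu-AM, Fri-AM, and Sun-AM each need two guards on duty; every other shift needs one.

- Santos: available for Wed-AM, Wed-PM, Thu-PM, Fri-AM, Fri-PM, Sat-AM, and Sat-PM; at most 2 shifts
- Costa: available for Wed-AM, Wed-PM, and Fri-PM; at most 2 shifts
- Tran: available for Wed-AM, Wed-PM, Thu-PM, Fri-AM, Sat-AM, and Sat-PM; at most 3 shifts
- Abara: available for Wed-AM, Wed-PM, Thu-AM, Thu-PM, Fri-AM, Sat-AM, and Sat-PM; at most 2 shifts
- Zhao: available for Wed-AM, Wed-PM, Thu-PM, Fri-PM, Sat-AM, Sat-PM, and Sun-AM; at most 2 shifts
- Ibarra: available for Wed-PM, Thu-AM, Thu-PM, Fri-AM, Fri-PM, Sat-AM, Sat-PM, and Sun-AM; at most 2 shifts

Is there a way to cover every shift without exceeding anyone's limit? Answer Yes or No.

Thu-AM can only be covered by Abara and Ibarra, so that assignment is forced.
Sun-AM can only be covered by Zhao and Ibarra, so that assignment is forced.
One valid schedule: Wed-AM→Santos, Wed-PM→Costa, Thu-AM→Abara+Ibarra, Thu-PM→Tran, Fri-AM→Tran+Abara, Fri-PM→Santos, Sat-AM→Tran, Sat-PM→Zhao, Sun-AM→Zhao+Ibarra.
Loads: Santos 2/2, Costa 1/2, Tran 3/3, Abara 2/2, Zhao 2/2, Ibarra 2/2 — all within limits.

Yes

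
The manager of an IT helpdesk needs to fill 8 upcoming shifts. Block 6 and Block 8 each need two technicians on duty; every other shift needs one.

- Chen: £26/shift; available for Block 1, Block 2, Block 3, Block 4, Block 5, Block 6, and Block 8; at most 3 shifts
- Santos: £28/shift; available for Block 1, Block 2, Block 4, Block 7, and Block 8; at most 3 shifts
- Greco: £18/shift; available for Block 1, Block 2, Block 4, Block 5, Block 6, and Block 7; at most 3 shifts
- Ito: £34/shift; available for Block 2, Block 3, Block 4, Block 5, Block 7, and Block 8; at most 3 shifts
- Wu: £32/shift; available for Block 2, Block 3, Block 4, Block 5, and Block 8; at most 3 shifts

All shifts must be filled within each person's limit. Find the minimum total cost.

Block 6 can only be covered by Chen and Greco, so that assignment is forced.
Picking the cheapest available technician for each shift independently would cost £214, but that ignores the shift limits.
An optimal schedule: Block 1→Greco, Block 2→Santos, Block 3→Chen, Block 4→Santos, Block 5→Chen, Block 6→Greco+Chen, Block 7→Greco, Block 8→Santos+Wu.
Total: 18 + 28 + 26 + 28 + 26 + 18 + 26 + 18 + 28 + 32 = £248.

£248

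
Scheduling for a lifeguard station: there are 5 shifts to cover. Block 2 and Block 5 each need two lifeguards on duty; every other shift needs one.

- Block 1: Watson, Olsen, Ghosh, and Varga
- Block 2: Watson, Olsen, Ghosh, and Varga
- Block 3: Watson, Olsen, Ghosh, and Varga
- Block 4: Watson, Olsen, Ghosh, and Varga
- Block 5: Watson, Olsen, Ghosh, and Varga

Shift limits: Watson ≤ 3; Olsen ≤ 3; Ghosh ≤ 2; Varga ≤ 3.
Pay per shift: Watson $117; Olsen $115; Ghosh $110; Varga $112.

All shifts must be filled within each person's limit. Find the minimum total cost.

Picking the cheapest available lifeguard for each shift independently would cost $774, but that ignores the shift limits.
An optimal schedule: Block 1→Ghosh, Block 2→Varga+Olsen, Block 3→Ghosh, Block 4→Varga, Block 5→Varga+Olsen.
Total: 110 + 112 + 115 + 110 + 112 + 112 + 115 = $786.

$786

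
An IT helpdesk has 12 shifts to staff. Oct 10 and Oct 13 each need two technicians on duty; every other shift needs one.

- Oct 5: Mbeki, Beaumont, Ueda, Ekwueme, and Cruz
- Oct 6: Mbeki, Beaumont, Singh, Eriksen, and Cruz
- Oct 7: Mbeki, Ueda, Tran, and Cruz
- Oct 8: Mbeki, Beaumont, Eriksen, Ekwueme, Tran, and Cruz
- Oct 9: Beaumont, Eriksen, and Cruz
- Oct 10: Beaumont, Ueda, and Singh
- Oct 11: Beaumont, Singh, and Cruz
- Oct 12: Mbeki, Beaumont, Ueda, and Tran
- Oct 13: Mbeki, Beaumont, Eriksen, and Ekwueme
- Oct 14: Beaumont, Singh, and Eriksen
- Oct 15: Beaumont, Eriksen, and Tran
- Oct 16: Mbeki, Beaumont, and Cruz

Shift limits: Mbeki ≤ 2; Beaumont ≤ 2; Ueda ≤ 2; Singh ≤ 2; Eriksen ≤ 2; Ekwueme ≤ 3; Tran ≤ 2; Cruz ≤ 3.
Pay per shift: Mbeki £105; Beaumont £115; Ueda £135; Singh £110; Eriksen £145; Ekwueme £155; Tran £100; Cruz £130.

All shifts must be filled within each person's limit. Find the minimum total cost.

£1665

Picking the cheapest available technician for each shift independently would cost £1495, but that ignores the shift limits.
An optimal schedule: Oct 5→Ueda, Oct 6→Cruz, Oct 7→Tran, Oct 8→Cruz, Oct 9→Beaumont, Oct 10→Singh+Beaumont, Oct 11→Cruz, Oct 12→Ueda, Oct 13→Mbeki+Eriksen, Oct 14→Singh, Oct 15→Tran, Oct 16→Mbeki.
Total: 135 + 130 + 100 + 130 + 115 + 110 + 115 + 130 + 135 + 105 + 145 + 110 + 100 + 105 = £1665.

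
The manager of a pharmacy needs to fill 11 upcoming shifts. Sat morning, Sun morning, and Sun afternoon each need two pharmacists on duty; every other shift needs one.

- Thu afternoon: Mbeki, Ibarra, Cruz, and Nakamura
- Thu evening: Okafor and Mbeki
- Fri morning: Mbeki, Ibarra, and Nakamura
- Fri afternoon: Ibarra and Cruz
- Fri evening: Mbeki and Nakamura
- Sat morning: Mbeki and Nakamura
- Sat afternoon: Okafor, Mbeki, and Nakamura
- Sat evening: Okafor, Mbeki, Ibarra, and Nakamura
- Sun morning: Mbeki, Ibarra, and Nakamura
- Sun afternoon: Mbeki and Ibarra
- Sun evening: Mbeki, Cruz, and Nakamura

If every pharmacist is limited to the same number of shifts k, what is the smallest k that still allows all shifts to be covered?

3

With 5 pharmacists and 14 worker-slots to fill, someone must work at least ⌈14/5⌉ = 3 shifts, so k ≥ 3.
k = 3 works: Thu afternoon→Cruz, Thu evening→Okafor, Fri morning→Nakamura, Fri afternoon→Ibarra, Fri evening→Mbeki, Sat morning→Mbeki+Nakamura, Sat afternoon→Okafor, Sat evening→Okafor, Sun morning→Ibarra+Nakamura, Sun afternoon→Mbeki+Ibarra, Sun evening→Cruz.
Loads: Okafor 3, Mbeki 3, Ibarra 3, Cruz 2, Nakamura 3 — all ≤ 3.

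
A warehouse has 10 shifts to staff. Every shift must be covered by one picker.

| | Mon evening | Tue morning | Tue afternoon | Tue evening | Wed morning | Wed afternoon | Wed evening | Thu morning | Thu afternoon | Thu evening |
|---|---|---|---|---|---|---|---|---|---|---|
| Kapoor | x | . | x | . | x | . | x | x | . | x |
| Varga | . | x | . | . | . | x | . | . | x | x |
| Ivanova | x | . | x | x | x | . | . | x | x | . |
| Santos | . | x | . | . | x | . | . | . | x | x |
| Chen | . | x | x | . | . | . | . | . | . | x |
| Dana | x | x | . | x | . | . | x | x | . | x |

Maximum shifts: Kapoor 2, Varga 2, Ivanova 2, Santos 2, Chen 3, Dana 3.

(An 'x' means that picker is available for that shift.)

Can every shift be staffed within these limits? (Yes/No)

Yes

Wed afternoon can only be covered by Varga, so that assignment is forced.
One valid schedule: Mon evening→Kapoor, Tue morning→Santos, Tue afternoon→Ivanova, Tue evening→Ivanova, Wed morning→Santos, Wed afternoon→Varga, Wed evening→Kapoor, Thu morning→Dana, Thu afternoon→Varga, Thu evening→Chen.
Loads: Kapoor 2/2, Varga 2/2, Ivanova 2/2, Santos 2/2, Chen 1/3, Dana 1/3 — all within limits.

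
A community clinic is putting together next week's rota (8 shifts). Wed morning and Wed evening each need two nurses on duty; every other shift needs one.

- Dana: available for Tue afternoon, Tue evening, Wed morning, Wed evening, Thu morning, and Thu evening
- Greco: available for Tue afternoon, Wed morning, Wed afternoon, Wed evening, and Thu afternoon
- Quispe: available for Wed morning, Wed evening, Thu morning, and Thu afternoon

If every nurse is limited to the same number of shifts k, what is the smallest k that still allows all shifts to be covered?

4

With 3 nurses and 10 worker-slots to fill, someone must work at least ⌈10/3⌉ = 4 shifts, so k ≥ 4.
k = 4 works: Tue afternoon→Dana, Tue evening→Dana, Wed morning→Greco+Quispe, Wed afternoon→Greco, Wed evening→Greco+Quispe, Thu morning→Dana, Thu afternoon→Greco, Thu evening→Dana.
Loads: Dana 4, Greco 4, Quispe 2 — all ≤ 4.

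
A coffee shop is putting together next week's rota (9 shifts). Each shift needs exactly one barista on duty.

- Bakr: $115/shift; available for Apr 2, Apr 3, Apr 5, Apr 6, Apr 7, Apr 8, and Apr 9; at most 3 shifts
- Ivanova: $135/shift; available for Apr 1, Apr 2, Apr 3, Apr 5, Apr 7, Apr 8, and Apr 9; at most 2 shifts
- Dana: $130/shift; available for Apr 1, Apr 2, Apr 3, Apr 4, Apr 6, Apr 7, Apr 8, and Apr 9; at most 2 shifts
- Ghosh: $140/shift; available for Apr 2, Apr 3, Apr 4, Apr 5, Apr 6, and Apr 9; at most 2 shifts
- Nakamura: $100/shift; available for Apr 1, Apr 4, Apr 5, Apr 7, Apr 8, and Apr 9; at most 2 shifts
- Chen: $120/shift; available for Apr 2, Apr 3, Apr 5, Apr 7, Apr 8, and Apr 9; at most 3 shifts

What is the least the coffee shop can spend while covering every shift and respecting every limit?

Picking the cheapest available barista for each shift independently would cost $945, but that ignores the shift limits.
An optimal schedule: Apr 1→Nakamura, Apr 2→Bakr, Apr 3→Bakr, Apr 4→Nakamura, Apr 5→Chen, Apr 6→Bakr, Apr 7→Chen, Apr 8→Chen, Apr 9→Dana.
Total: 100 + 115 + 115 + 100 + 120 + 115 + 120 + 120 + 130 = $1035.

$1035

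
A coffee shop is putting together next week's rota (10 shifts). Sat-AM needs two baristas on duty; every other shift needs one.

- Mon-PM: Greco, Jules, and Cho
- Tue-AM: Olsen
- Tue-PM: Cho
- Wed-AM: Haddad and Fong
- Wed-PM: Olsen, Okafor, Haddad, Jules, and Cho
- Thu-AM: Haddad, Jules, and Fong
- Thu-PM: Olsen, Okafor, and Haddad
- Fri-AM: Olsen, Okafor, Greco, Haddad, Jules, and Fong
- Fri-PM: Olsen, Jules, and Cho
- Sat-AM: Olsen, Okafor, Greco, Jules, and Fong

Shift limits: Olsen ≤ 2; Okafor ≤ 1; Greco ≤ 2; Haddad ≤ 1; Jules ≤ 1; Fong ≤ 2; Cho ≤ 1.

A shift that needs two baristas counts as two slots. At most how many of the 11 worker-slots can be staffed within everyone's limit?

Total capacity across all baristas is 2+1+2+1+1+2+1 = 10, and 11 slots are needed, so at most 10 can be filled.
An assignment achieving 10: Mon-PM→Greco, Tue-AM→Olsen, Tue-PM→Cho, Wed-AM→Haddad, Wed-PM→Okafor, Thu-AM→Jules, Thu-PM→Olsen, Fri-AM→Fong, Sat-AM→Greco+Fong.
Loads: Olsen 2/2, Okafor 1/1, Greco 2/2, Haddad 1/1, Jules 1/1, Fong 2/2, Cho 1/1.

10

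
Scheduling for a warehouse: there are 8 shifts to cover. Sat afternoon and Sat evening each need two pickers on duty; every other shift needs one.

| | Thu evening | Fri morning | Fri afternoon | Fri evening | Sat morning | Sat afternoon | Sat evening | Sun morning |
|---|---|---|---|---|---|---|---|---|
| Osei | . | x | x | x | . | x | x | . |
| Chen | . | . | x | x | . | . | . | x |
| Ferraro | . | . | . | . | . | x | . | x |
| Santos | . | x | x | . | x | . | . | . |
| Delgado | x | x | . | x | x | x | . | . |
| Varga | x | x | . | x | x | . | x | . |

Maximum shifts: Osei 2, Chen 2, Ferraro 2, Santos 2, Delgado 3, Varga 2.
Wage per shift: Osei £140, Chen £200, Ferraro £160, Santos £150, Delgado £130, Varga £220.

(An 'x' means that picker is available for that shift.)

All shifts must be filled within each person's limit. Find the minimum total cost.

Sat evening can only be covered by Osei and Varga, so that assignment is forced.
Picking the cheapest available picker for each shift independently would cost £1450, but that ignores the shift limits.
An optimal schedule: Thu evening→Delgado, Fri morning→Santos, Fri afternoon→Osei, Fri evening→Delgado, Sat morning→Santos, Sat afternoon→Delgado+Ferraro, Sat evening→Osei+Varga, Sun morning→Ferraro.
Total: 130 + 150 + 140 + 130 + 150 + 130 + 160 + 140 + 220 + 160 = £1510.

£1510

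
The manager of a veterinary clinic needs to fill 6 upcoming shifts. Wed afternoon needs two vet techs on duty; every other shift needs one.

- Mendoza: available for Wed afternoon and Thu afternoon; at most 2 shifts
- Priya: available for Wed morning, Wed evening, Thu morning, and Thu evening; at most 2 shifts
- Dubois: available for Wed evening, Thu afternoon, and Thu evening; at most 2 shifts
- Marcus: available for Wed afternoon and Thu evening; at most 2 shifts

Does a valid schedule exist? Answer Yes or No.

Yes

Wed morning can only be covered by Priya, so that assignment is forced.
Wed afternoon can only be covered by Mendoza and Marcus, so that assignment is forced.
Thu morning can only be covered by Priya, so that assignment is forced.
One valid schedule: Wed morning→Priya, Wed afternoon→Mendoza+Marcus, Wed evening→Dubois, Thu morning→Priya, Thu afternoon→Mendoza, Thu evening→Dubois.
Loads: Mendoza 2/2, Priya 2/2, Dubois 2/2, Marcus 1/2 — all within limits.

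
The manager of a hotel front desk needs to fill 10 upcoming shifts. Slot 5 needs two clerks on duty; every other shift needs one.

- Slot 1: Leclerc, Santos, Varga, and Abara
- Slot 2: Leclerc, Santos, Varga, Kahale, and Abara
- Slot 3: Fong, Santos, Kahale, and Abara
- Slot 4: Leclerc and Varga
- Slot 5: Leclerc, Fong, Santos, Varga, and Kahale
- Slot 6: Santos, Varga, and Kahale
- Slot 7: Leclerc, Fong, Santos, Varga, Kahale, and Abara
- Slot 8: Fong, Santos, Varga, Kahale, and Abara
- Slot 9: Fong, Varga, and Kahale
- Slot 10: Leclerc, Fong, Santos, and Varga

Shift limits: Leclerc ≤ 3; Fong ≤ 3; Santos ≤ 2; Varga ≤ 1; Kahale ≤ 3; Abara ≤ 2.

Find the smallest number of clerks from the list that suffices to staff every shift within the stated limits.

11 slots to fill and no one can take more than 3, so at least ⌈11/3⌉ = 4 clerks are needed.
Leclerc, Fong, Santos, and Kahale alone can cover everything: Slot 1→Leclerc, Slot 2→Leclerc, Slot 3→Fong, Slot 4→Leclerc, Slot 5→Santos+Kahale, Slot 6→Santos, Slot 7→Kahale, Slot 8→Kahale, Slot 9→Fong, Slot 10→Fong.

4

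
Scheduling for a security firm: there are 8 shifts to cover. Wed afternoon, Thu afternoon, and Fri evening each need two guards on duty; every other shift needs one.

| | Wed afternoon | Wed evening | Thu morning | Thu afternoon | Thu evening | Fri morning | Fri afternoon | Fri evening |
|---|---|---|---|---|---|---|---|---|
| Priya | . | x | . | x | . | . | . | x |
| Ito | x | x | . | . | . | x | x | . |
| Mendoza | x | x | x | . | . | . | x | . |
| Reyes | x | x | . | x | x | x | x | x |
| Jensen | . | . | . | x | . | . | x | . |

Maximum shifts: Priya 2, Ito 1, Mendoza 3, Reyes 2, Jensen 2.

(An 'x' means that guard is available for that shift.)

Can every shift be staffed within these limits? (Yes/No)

No

Shifts {Wed afternoon, Thu evening, Fri morning, Fri evening} need 6 worker-slots in total, but the guards available for any of those shifts (Priya, Ito, Mendoza, and Reyes) can supply at most 5 among them. So no valid schedule exists.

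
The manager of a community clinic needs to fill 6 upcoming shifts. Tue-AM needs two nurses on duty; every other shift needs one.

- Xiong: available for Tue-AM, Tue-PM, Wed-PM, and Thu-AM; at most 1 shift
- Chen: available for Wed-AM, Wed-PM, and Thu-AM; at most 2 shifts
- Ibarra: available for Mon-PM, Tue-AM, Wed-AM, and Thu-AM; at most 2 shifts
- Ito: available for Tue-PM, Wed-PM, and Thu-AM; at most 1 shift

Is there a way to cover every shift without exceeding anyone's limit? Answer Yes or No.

Total capacity is 1+2+2+1 = 6 but 7 worker-slots are needed — infeasible.

No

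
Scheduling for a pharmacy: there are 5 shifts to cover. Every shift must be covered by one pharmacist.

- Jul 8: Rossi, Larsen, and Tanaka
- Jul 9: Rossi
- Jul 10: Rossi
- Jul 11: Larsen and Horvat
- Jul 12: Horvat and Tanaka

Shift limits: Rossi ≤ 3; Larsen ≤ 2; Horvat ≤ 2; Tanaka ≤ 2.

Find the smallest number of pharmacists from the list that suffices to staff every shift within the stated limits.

2

5 slots to fill and no one can take more than 3, so at least ⌈5/3⌉ = 2 pharmacists are needed.
Rossi and Horvat alone can cover everything: Jul 8→Rossi, Jul 9→Rossi, Jul 10→Rossi, Jul 11→Horvat, Jul 12→Horvat.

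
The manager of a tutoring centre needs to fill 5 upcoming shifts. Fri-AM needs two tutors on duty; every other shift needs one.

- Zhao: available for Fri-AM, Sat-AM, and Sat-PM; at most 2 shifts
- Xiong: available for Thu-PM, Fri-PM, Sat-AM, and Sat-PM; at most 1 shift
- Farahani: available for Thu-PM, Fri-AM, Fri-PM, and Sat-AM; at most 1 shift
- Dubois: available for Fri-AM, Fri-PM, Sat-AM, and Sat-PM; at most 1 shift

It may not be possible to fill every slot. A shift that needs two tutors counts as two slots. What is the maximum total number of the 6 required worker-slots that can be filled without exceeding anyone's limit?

5

Total capacity across all tutors is 2+1+1+1 = 5, and 6 slots are needed, so at most 5 can be filled.
An assignment achieving 5: Thu-PM→Xiong, Fri-AM→Zhao+Farahani, Fri-PM→Dubois, Sat-PM→Zhao.
Loads: Zhao 2/2, Xiong 1/1, Farahani 1/1, Dubois 1/1.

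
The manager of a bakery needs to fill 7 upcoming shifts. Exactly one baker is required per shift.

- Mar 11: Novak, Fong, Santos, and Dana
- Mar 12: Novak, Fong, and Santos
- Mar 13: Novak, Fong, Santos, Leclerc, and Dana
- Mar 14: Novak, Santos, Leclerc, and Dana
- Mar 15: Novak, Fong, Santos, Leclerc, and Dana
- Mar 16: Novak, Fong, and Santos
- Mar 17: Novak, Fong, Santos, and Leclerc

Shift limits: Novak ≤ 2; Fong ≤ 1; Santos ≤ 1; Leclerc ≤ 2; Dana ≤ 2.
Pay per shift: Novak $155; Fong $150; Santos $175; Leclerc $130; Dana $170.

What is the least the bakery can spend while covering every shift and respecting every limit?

$1060

Picking the cheapest available baker for each shift independently would cost $970, but that ignores the shift limits.
An optimal schedule: Mar 11→Novak, Mar 12→Fong, Mar 13→Dana, Mar 14→Leclerc, Mar 15→Dana, Mar 16→Novak, Mar 17→Leclerc.
Total: 155 + 150 + 170 + 130 + 170 + 155 + 130 = $1060.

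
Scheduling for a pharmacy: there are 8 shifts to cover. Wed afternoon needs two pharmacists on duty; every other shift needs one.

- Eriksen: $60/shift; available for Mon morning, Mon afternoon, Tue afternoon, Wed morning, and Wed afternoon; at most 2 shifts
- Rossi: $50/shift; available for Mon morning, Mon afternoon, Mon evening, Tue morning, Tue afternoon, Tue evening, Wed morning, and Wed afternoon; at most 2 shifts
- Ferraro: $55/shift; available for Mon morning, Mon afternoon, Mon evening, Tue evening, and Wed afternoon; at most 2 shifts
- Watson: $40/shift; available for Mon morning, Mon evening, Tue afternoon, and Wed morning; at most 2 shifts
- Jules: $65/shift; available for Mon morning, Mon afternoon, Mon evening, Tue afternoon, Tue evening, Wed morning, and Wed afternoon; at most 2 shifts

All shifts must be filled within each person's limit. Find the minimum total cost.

$475

Tue morning can only be covered by Rossi, so that assignment is forced.
Picking the cheapest available pharmacist for each shift independently would cost $415, but that ignores the shift limits.
An optimal schedule: Mon morning→Watson, Mon afternoon→Eriksen, Mon evening→Ferraro, Tue morning→Rossi, Tue afternoon→Eriksen, Tue evening→Rossi, Wed morning→Watson, Wed afternoon→Ferraro+Jules.
Total: 40 + 60 + 55 + 50 + 60 + 50 + 40 + 55 + 65 = $475.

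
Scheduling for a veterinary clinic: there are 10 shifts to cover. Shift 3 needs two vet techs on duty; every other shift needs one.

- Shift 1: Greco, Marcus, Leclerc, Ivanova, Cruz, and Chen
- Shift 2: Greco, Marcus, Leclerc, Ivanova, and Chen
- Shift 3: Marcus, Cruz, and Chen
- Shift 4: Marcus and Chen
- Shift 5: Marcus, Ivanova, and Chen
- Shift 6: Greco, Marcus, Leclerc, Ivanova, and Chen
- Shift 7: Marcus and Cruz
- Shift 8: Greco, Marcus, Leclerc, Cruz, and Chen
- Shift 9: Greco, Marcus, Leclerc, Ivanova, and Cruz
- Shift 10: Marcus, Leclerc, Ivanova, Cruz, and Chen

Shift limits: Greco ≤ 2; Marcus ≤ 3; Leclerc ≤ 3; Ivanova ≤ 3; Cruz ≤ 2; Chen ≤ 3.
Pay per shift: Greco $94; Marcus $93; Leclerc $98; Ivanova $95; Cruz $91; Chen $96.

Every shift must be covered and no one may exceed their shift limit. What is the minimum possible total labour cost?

Picking the cheapest available vet tech for each shift independently would cost $1011, but that ignores the shift limits.
An optimal schedule: Shift 1→Ivanova, Shift 2→Greco, Shift 3→Cruz+Marcus, Shift 4→Marcus, Shift 5→Marcus, Shift 6→Greco, Shift 7→Cruz, Shift 8→Chen, Shift 9→Ivanova, Shift 10→Ivanova.
Total: 95 + 94 + 91 + 93 + 93 + 93 + 94 + 91 + 96 + 95 + 95 = $1030.

$1030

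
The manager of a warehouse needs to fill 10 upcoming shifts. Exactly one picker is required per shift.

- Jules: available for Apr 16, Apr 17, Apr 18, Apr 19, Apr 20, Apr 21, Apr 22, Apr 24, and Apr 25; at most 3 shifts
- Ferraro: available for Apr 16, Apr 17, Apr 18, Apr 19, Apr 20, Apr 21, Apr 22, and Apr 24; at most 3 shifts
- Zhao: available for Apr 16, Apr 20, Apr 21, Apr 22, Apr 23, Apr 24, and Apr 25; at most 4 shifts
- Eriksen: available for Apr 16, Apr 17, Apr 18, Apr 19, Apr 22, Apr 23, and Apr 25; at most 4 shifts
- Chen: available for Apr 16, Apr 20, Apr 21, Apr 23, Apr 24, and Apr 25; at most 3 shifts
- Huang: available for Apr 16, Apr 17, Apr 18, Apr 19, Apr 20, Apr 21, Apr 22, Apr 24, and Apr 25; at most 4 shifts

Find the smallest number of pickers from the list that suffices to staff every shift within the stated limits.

10 slots to fill and no one can take more than 4, so at least ⌈10/4⌉ = 3 pickers are needed.
Jules, Ferraro, and Zhao alone can cover everything: Apr 16→Ferraro, Apr 17→Jules, Apr 18→Jules, Apr 19→Jules, Apr 20→Ferraro, Apr 21→Ferraro, Apr 22→Zhao, Apr 23→Zhao, Apr 24→Zhao, Apr 25→Zhao.

3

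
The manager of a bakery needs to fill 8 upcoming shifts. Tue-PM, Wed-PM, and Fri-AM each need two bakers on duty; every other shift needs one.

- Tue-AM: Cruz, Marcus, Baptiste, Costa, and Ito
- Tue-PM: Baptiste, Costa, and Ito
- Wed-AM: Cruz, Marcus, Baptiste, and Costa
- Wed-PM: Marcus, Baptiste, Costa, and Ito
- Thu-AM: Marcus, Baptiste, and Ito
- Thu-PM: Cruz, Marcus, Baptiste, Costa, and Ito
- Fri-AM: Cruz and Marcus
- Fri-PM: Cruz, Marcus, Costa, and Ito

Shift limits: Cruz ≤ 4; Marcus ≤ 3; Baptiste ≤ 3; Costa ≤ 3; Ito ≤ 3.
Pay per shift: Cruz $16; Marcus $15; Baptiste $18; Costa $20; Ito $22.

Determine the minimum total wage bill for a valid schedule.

$183

Fri-AM can only be covered by Cruz and Marcus, so that assignment is forced.
Picking the cheapest available baker for each shift independently would cost $177, but that ignores the shift limits.
An optimal schedule: Tue-AM→Cruz, Tue-PM→Baptiste+Costa, Wed-AM→Cruz, Wed-PM→Marcus+Baptiste, Thu-AM→Marcus, Thu-PM→Baptiste, Fri-AM→Marcus+Cruz, Fri-PM→Cruz.
Total: 16 + 18 + 20 + 16 + 15 + 18 + 15 + 18 + 15 + 16 + 16 = $183.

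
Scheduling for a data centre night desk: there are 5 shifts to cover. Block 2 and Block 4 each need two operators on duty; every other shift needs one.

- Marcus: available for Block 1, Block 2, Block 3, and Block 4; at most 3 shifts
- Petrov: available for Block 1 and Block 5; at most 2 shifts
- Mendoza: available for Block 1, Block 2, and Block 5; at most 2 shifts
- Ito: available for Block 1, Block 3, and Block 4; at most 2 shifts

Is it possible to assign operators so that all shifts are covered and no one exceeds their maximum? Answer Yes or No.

Block 2 can only be covered by Marcus and Mendoza, so that assignment is forced.
Block 4 can only be covered by Marcus and Ito, so that assignment is forced.
One valid schedule: Block 1→Petrov, Block 2→Marcus+Mendoza, Block 3→Marcus, Block 4→Marcus+Ito, Block 5→Petrov.
Loads: Marcus 3/3, Petrov 2/2, Mendoza 1/2, Ito 1/2 — all within limits.

Yes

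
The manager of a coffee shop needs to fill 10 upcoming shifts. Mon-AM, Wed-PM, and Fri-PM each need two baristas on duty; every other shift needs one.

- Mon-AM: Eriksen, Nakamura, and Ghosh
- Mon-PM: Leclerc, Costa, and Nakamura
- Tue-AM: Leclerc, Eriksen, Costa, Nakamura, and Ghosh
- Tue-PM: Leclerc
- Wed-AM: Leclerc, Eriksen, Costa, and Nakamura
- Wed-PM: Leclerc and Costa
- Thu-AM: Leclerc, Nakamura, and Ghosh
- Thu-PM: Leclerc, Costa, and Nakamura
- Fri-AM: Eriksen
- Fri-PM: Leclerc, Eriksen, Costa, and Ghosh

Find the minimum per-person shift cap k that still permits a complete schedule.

3

With 5 baristas and 13 worker-slots to fill, someone must work at least ⌈13/5⌉ = 3 shifts, so k ≥ 3.
k = 3 works: Mon-AM→Eriksen+Nakamura, Mon-PM→Leclerc, Tue-AM→Nakamura, Tue-PM→Leclerc, Wed-AM→Eriksen, Wed-PM→Leclerc+Costa, Thu-AM→Nakamura, Thu-PM→Costa, Fri-AM→Eriksen, Fri-PM→Costa+Ghosh.
Loads: Leclerc 3, Eriksen 3, Costa 3, Nakamura 3, Ghosh 1 — all ≤ 3.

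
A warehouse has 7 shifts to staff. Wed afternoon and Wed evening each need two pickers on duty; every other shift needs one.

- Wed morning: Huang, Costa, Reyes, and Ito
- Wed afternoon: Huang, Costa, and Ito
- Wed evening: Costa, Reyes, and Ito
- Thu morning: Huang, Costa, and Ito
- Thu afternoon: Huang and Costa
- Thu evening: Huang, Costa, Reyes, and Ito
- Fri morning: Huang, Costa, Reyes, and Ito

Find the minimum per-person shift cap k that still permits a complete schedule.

With 4 pickers and 9 worker-slots to fill, someone must work at least ⌈9/4⌉ = 3 shifts, so k ≥ 3.
k = 3 works: Wed morning→Costa, Wed afternoon→Huang+Costa, Wed evening→Costa+Reyes, Thu morning→Huang, Thu afternoon→Huang, Thu evening→Reyes, Fri morning→Reyes.
Loads: Huang 3, Costa 3, Reyes 3, Ito 0 — all ≤ 3.

3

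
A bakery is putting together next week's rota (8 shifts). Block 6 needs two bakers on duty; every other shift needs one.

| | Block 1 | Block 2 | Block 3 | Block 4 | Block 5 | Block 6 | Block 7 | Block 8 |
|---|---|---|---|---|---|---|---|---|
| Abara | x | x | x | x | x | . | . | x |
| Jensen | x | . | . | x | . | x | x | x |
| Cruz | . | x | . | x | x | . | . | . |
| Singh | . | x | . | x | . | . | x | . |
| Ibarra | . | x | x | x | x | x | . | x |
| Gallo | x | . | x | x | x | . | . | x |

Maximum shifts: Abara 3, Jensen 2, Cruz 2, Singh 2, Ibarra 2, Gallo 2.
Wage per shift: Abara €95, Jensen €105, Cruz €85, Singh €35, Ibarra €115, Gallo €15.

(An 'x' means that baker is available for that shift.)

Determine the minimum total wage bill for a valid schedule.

Block 6 can only be covered by Jensen and Ibarra, so that assignment is forced.
Picking the cheapest available baker for each shift independently would cost €365, but that ignores the shift limits.
An optimal schedule: Block 1→Gallo, Block 2→Singh, Block 3→Gallo, Block 4→Cruz, Block 5→Cruz, Block 6→Jensen+Ibarra, Block 7→Singh, Block 8→Abara.
Total: 15 + 35 + 15 + 85 + 85 + 105 + 115 + 35 + 95 = €585.

€585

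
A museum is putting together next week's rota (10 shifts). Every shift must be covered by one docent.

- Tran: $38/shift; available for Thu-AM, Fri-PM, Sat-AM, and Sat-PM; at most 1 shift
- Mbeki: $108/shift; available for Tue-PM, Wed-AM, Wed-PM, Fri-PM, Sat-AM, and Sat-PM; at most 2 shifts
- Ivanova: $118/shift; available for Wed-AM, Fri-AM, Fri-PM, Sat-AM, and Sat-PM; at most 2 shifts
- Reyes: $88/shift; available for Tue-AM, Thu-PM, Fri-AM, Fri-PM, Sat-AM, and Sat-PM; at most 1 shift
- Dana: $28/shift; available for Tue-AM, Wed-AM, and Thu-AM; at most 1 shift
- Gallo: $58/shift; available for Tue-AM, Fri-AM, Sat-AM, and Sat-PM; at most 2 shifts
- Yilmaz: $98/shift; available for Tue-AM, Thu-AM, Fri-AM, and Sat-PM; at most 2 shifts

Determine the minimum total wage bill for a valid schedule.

Tue-PM can only be covered by Mbeki, so that assignment is forced.
Wed-PM can only be covered by Mbeki, so that assignment is forced.
Thu-PM can only be covered by Reyes, so that assignment is forced.
Picking the cheapest available docent for each shift independently would cost $560, but that ignores the shift limits.
An optimal schedule: Tue-AM→Gallo, Tue-PM→Mbeki, Wed-AM→Dana, Wed-PM→Mbeki, Thu-AM→Tran, Thu-PM→Reyes, Fri-AM→Yilmaz, Fri-PM→Ivanova, Sat-AM→Gallo, Sat-PM→Yilmaz.
Total: 58 + 108 + 28 + 108 + 38 + 88 + 98 + 118 + 58 + 98 = $800.

$800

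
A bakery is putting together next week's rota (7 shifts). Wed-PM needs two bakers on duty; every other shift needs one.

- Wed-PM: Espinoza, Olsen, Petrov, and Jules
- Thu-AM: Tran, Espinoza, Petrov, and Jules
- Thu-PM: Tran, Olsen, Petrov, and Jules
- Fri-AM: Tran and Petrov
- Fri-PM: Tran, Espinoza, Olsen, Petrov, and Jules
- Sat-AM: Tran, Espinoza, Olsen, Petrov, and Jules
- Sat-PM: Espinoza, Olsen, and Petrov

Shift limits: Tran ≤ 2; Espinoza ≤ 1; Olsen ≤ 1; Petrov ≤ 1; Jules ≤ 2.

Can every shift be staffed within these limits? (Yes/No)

Total capacity is 2+1+1+1+2 = 7 but 8 worker-slots are needed — infeasible.

No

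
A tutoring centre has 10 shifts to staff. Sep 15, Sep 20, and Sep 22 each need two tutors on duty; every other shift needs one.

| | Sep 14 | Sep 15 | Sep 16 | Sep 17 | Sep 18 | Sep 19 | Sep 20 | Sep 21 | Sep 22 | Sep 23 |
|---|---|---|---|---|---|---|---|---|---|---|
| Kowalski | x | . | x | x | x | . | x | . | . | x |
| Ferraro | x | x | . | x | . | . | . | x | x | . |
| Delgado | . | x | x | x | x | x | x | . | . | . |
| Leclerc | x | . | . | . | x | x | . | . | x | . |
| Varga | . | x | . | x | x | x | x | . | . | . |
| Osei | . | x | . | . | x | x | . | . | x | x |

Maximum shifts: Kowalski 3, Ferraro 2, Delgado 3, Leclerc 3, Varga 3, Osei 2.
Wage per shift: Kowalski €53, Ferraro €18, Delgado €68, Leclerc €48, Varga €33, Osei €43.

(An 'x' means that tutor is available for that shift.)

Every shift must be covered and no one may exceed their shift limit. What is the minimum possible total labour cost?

Sep 21 can only be covered by Ferraro, so that assignment is forced.
Picking the cheapest available tutor for each shift independently would cost €414, but that ignores the shift limits.
An optimal schedule: Sep 14→Leclerc, Sep 15→Varga+Osei, Sep 16→Kowalski, Sep 17→Varga, Sep 18→Kowalski, Sep 19→Leclerc, Sep 20→Varga+Kowalski, Sep 21→Ferraro, Sep 22→Ferraro+Leclerc, Sep 23→Osei.
Total: 48 + 33 + 43 + 53 + 33 + 53 + 48 + 33 + 53 + 18 + 18 + 48 + 43 = €524.

€524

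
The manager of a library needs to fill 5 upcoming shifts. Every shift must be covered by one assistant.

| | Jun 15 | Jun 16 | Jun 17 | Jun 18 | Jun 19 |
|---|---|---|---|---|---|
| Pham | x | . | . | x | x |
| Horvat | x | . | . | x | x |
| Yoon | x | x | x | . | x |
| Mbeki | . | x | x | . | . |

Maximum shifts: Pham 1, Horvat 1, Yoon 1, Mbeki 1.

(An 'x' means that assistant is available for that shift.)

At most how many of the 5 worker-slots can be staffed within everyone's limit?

Total capacity across all assistants is 1+1+1+1 = 4, and 5 slots are needed, so at most 4 can be filled.
An assignment achieving 4: Jun 15→Horvat, Jun 16→Yoon, Jun 17→Mbeki, Jun 18→Pham.
Loads: Pham 1/1, Horvat 1/1, Yoon 1/1, Mbeki 1/1.

4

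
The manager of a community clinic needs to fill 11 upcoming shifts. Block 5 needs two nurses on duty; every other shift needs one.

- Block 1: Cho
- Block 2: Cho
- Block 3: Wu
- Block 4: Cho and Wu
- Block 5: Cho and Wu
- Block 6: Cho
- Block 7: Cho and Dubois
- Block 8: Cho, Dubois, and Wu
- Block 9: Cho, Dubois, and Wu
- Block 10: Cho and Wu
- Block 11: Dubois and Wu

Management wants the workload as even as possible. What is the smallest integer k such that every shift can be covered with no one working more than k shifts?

4

With 3 nurses and 12 worker-slots to fill, someone must work at least ⌈12/3⌉ = 4 shifts, so k ≥ 4.
k = 4 works: Block 1→Cho, Block 2→Cho, Block 3→Wu, Block 4→Wu, Block 5→Cho+Wu, Block 6→Cho, Block 7→Dubois, Block 8→Dubois, Block 9→Dubois, Block 10→Wu, Block 11→Dubois.
Loads: Cho 4, Dubois 4, Wu 4 — all ≤ 4.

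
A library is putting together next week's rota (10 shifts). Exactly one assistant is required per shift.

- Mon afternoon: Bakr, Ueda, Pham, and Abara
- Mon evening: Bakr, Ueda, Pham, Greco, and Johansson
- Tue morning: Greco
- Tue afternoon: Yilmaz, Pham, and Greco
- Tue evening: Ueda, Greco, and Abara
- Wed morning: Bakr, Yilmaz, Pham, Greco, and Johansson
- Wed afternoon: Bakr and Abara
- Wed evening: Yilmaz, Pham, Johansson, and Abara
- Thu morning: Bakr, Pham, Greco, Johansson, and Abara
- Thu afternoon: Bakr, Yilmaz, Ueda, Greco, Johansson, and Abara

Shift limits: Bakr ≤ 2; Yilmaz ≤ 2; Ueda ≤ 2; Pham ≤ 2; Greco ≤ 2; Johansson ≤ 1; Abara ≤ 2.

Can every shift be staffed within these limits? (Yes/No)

Yes

Tue morning can only be covered by Greco, so that assignment is forced.
One valid schedule: Mon afternoon→Bakr, Mon evening→Ueda, Tue morning→Greco, Tue afternoon→Yilmaz, Tue evening→Ueda, Wed morning→Pham, Wed afternoon→Bakr, Wed evening→Yilmaz, Thu morning→Pham, Thu afternoon→Greco.
Loads: Bakr 2/2, Yilmaz 2/2, Ueda 2/2, Pham 2/2, Greco 2/2, Johansson 0/1, Abara 0/2 — all within limits.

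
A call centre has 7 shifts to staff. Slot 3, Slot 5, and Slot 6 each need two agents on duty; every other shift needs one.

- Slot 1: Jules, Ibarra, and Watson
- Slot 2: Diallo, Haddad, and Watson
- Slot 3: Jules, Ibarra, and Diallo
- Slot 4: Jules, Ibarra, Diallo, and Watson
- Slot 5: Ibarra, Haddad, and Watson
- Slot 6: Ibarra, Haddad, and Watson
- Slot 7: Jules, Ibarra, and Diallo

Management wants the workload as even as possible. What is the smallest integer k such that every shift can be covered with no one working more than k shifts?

2

With 5 agents and 10 worker-slots to fill, someone must work at least ⌈10/5⌉ = 2 shifts, so k ≥ 2.
k = 2 works: Slot 1→Jules, Slot 2→Diallo, Slot 3→Jules+Ibarra, Slot 4→Watson, Slot 5→Ibarra+Haddad, Slot 6→Haddad+Watson, Slot 7→Diallo.
Loads: Jules 2, Ibarra 2, Diallo 2, Haddad 2, Watson 2 — all ≤ 2.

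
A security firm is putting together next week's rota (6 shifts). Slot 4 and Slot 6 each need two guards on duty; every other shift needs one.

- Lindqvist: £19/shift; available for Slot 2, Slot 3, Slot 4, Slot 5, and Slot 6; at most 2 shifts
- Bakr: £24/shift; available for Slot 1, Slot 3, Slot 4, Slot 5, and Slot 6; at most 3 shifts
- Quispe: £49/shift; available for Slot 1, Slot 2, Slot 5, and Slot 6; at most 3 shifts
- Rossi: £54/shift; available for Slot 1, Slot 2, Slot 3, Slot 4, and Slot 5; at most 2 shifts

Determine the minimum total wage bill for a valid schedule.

Picking the cheapest available guard for each shift independently would cost £167, but that ignores the shift limits.
An optimal schedule: Slot 1→Bakr, Slot 2→Quispe, Slot 3→Lindqvist, Slot 4→Lindqvist+Bakr, Slot 5→Quispe, Slot 6→Bakr+Quispe.
Total: 24 + 49 + 19 + 19 + 24 + 49 + 24 + 49 = £257.

£257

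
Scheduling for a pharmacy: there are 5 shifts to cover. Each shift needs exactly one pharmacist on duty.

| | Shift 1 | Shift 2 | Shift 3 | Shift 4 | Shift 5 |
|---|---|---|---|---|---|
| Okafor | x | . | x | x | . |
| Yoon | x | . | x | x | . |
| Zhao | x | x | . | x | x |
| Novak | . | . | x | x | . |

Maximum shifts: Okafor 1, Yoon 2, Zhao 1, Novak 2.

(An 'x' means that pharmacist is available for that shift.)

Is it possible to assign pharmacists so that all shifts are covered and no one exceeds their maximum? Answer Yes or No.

Total capacity is 6 and 5 slots are needed, so capacity alone doesn't rule it out.
Shifts {Shift 2, Shift 5} need 2 worker-slots in total, but the pharmacists available for any of those shifts (Zhao) can supply at most 1 among them. So no valid schedule exists.

No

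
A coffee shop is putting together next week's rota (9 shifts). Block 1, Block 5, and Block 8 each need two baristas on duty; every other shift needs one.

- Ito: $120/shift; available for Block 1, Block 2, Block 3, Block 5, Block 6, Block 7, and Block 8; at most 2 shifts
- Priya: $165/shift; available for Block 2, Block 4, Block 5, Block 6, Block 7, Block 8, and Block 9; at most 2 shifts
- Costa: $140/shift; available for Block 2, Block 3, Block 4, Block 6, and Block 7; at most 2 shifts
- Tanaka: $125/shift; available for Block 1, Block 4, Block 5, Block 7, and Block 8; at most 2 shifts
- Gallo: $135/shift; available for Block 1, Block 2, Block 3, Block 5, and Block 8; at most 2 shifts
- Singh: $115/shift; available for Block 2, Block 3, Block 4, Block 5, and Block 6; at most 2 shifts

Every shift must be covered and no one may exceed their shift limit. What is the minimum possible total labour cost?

$1600

Block 9 can only be covered by Priya, so that assignment is forced.
Picking the cheapest available barista for each shift independently would cost $1470, but that ignores the shift limits.
An optimal schedule: Block 1→Ito+Tanaka, Block 2→Singh, Block 3→Ito, Block 4→Priya, Block 5→Gallo+Singh, Block 6→Costa, Block 7→Costa, Block 8→Tanaka+Gallo, Block 9→Priya.
Total: 120 + 125 + 115 + 120 + 165 + 135 + 115 + 140 + 140 + 125 + 135 + 165 = $1600.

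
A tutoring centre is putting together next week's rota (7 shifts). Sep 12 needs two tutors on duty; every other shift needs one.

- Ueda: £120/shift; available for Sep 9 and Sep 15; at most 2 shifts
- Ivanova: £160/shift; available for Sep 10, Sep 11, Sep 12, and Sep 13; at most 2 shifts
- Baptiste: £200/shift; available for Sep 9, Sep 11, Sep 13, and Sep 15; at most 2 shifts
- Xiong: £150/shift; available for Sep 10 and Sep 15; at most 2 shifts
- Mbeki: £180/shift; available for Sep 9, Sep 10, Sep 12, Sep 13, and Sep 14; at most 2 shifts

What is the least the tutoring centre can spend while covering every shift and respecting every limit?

Sep 12 can only be covered by Ivanova and Mbeki, so that assignment is forced.
Sep 14 can only be covered by Mbeki, so that assignment is forced.
Picking the cheapest available tutor for each shift independently would cost £1230, but that ignores the shift limits.
An optimal schedule: Sep 9→Ueda, Sep 10→Xiong, Sep 11→Ivanova, Sep 12→Ivanova+Mbeki, Sep 13→Baptiste, Sep 14→Mbeki, Sep 15→Ueda.
Total: 120 + 150 + 160 + 160 + 180 + 200 + 180 + 120 = £1270.

£1270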